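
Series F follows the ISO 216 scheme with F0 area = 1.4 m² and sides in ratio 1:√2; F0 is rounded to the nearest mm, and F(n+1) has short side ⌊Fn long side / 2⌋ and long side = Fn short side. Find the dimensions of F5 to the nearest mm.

Let F0's short side be w mm. w · w√2 = 1.4 m² = 1,400,000 mm², so w ≈ 995.0 mm and w√2 ≈ 1407.1 mm → F0 = 995 × 1407 mm.
F1: ⌊1407/2⌋ × 995 = 703 × 995 mm
F2: ⌊995/2⌋ × 703 = 497 × 703 mm
F3: ⌊703/2⌋ × 497 = 351 × 497 mm
F4: ⌊497/2⌋ × 351 = 248 × 351 mm
F5: ⌊351/2⌋ × 248 = 175 × 248 mm

175 × 248 mm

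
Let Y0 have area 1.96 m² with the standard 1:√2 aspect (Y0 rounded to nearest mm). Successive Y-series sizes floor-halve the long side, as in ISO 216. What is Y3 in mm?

Let Y0's short side be w mm. w · w√2 = 1.96 m² = 1,960,000 mm², so w ≈ 1177.3 mm and w√2 ≈ 1664.9 mm → Y0 = 1177 × 1665 mm.
Y1: ⌊1665/2⌋ × 1177 = 832 × 1177 mm
Y2: ⌊1177/2⌋ × 832 = 588 × 832 mm
Y3: ⌊832/2⌋ × 588 = 416 × 588 mm

416 × 588 mm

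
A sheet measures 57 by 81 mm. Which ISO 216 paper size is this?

C8 (57 × 81 mm)

Aspect ratio 81/57 ≈ 1.421 — close to the ISO √2 ≈ 1.414.
In the C-series (envelope sizes, between A and B): C8 = 57 × 81 mm.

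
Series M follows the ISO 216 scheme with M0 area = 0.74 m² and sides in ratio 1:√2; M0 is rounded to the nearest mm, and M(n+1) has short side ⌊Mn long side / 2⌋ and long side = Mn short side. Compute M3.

Let M0's short side be w mm. w · w√2 = 0.74 m² = 740,000 mm², so w ≈ 723.4 mm and w√2 ≈ 1023.0 mm → M0 = 723 × 1023 mm.
M1: ⌊1023/2⌋ × 723 = 511 × 723 mm
M2: ⌊723/2⌋ × 511 = 361 × 511 mm
M3: ⌊511/2⌋ × 361 = 255 × 361 mm

255 × 361 mm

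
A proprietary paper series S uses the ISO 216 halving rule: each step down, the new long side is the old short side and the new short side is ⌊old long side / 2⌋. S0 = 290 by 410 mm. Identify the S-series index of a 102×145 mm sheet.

S3

S0: 290 × 410 mm
S1: 205 × 290 mm
S2: 145 × 205 mm
S3: 102 × 145 mm
S4: 72 × 102 mm
→ matches S3.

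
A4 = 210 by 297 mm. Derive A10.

A5: ⌊297/2⌋ × 210 = 148 × 210 mm
A6: ⌊210/2⌋ × 148 = 105 × 148 mm
A7: ⌊148/2⌋ × 105 = 74 × 105 mm
A8: ⌊105/2⌋ × 74 = 52 × 74 mm
A9: ⌊74/2⌋ × 52 = 37 × 52 mm
A10: ⌊52/2⌋ × 37 = 26 × 37 mm

26 × 37 mm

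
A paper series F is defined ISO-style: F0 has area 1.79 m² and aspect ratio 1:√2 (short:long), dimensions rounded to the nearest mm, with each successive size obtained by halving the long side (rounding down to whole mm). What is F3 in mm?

397 × 562 mm

Let F0's short side be w mm. w · w√2 = 1.79 m² = 1,790,000 mm², so w ≈ 1125.0 mm and w√2 ≈ 1591.1 mm → F0 = 1125 × 1591 mm.
F1: ⌊1591/2⌋ × 1125 = 795 × 1125 mm
F2: ⌊1125/2⌋ × 795 = 562 × 795 mm
F3: ⌊795/2⌋ × 562 = 397 × 562 mm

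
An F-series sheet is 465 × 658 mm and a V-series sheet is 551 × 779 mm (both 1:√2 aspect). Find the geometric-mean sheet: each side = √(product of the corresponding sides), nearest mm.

506 × 716 mm

Short side: √(465 · 551) = √256215 ≈ 506.2 → 506 mm
Long side: √(658 · 779) = √512582 ≈ 715.9 → 716 mm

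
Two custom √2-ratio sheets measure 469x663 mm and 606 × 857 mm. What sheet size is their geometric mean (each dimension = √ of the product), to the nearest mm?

533 × 754 mm

Short side: √(469 · 606) = √284214 ≈ 533.1 → 533 mm
Long side: √(663 · 857) = √568191 ≈ 753.8 → 754 mm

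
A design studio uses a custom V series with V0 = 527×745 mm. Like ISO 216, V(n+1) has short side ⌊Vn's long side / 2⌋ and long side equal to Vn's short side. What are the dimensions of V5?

V1: ⌊745/2⌋ × 527 = 372 × 527 mm
V2: ⌊527/2⌋ × 372 = 263 × 372 mm
V3: ⌊372/2⌋ × 263 = 186 × 263 mm
V4: ⌊263/2⌋ × 186 = 131 × 186 mm
V5: ⌊186/2⌋ × 131 = 93 × 131 mm

93 × 131 mm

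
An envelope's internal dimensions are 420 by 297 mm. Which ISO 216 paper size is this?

Aspect ratio 420/297 ≈ 1.414 — close to the ISO √2 ≈ 1.414.
In the A-series (A0 area = 1 m²): A3 = 297 × 420 mm.

A3 (297 × 420 mm)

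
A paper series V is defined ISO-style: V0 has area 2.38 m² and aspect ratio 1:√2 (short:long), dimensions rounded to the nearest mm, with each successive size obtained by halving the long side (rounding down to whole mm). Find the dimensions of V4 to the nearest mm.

324 × 458 mm

Let V0's short side be w mm. w · w√2 = 2.38 m² = 2,380,000 mm², so w ≈ 1297.3 mm and w√2 ≈ 1834.6 mm → V0 = 1297 × 1835 mm.
V1: ⌊1835/2⌋ × 1297 = 917 × 1297 mm
V2: ⌊1297/2⌋ × 917 = 648 × 917 mm
V3: ⌊917/2⌋ × 648 = 458 × 648 mm
V4: ⌊648/2⌋ × 458 = 324 × 458 mm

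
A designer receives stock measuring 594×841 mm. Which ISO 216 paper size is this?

Aspect ratio 841/594 ≈ 1.416 — close to the ISO √2 ≈ 1.414.
In the A-series (A0 area = 1 m²): A1 = 594 × 841 mm.

A1 (594 × 841 mm)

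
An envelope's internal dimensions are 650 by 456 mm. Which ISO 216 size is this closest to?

C2 (458 × 648 mm)

Aspect ratio 650/456 ≈ 1.425 — close to the ISO √2 ≈ 1.414.
In the C-series (envelope sizes, between A and B): C2 = 458 × 648 mm.
Off by 4 mm total — nearest standard size.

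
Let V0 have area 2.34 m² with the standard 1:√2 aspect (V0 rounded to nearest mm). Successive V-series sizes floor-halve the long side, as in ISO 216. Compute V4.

Let V0's short side be w mm. w · w√2 = 2.34 m² = 2,340,000 mm², so w ≈ 1286.3 mm and w√2 ≈ 1819.1 mm → V0 = 1286 × 1819 mm.
V1: ⌊1819/2⌋ × 1286 = 909 × 1286 mm
V2: ⌊1286/2⌋ × 909 = 643 × 909 mm
V3: ⌊909/2⌋ × 643 = 454 × 643 mm
V4: ⌊643/2⌋ × 454 = 321 × 454 mm

321 × 454 mm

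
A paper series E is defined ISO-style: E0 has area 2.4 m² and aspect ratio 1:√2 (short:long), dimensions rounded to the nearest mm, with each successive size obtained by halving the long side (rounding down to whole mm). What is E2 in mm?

Let E0's short side be w mm. w · w√2 = 2.4 m² = 2,400,000 mm², so w ≈ 1302.7 mm and w√2 ≈ 1842.3 mm → E0 = 1303 × 1842 mm.
E1: ⌊1842/2⌋ × 1303 = 921 × 1303 mm
E2: ⌊1303/2⌋ × 921 = 651 × 921 mm

651 × 921 mm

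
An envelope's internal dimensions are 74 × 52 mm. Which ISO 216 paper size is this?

A8 (52 × 74 mm)

Aspect ratio 74/52 ≈ 1.423 — close to the ISO √2 ≈ 1.414.
In the A-series (A0 area = 1 m²): A8 = 52 × 74 mm.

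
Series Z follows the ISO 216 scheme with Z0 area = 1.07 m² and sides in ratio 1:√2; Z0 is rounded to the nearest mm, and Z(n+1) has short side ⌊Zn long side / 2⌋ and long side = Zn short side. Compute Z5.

153 × 217 mm

Let Z0's short side be w mm. w · w√2 = 1.07 m² = 1,070,000 mm², so w ≈ 869.8 mm and w√2 ≈ 1230.1 mm → Z0 = 870 × 1230 mm.
Z1: ⌊1230/2⌋ × 870 = 615 × 870 mm
Z2: ⌊870/2⌋ × 615 = 435 × 615 mm
Z3: ⌊615/2⌋ × 435 = 307 × 435 mm
Z4: ⌊435/2⌋ × 307 = 217 × 307 mm
Z5: ⌊307/2⌋ × 217 = 153 × 217 mm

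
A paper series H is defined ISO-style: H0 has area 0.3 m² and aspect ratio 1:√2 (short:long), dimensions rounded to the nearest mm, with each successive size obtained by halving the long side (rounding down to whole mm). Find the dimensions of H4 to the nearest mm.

Let H0's short side be w mm. w · w√2 = 0.3 m² = 300,000 mm², so w ≈ 460.6 mm and w√2 ≈ 651.4 mm → H0 = 461 × 651 mm.
H1: ⌊651/2⌋ × 461 = 325 × 461 mm
H2: ⌊461/2⌋ × 325 = 230 × 325 mm
H3: ⌊325/2⌋ × 230 = 162 × 230 mm
H4: ⌊230/2⌋ × 162 = 115 × 162 mm

115 × 162 mm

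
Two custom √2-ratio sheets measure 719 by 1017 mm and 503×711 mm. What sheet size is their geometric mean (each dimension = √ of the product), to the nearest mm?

Short side: √(719 · 503) = √361657 ≈ 601.4 → 601 mm
Long side: √(1017 · 711) = √723087 ≈ 850.3 → 850 mm

601 × 850 mm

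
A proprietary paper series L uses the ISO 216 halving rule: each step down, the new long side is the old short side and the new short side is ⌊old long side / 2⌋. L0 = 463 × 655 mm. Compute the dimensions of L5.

L1: ⌊655/2⌋ × 463 = 327 × 463 mm
L2: ⌊463/2⌋ × 327 = 231 × 327 mm
L3: ⌊327/2⌋ × 231 = 163 × 231 mm
L4: ⌊231/2⌋ × 163 = 115 × 163 mm
L5: ⌊163/2⌋ × 115 = 81 × 115 mm

81 × 115 mm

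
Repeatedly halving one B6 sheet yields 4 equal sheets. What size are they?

4 = 2^2, so 2 halving steps.
B6 → B7 → … → B8 after 2 steps.

B8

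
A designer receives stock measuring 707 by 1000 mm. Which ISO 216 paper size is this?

B1 (707 × 1000 mm)

Aspect ratio 1000/707 ≈ 1.414 — close to the ISO √2 ≈ 1.414.
In the B-series (B0 = 1000 × 1414 mm): B1 = 707 × 1000 mm.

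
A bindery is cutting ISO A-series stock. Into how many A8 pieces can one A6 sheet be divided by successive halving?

4

Each ISO step halves the sheet: 1 × A6 → 2 × A7 → 4 × A8
From A6 to A8 is 2 halving steps: 2^2 = 4.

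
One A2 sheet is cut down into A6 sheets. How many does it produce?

16

Each ISO step halves the sheet: 1 × A2 → 2 × A3 → 4 × A4 → 8 × A5 → …
From A2 to A6 is 4 halving steps: 2^4 = 16.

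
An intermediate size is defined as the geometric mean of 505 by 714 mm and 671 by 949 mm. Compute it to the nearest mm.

Short side: √(505 · 671) = √338855 ≈ 582.1 → 582 mm
Long side: √(714 · 949) = √677586 ≈ 823.2 → 823 mm

582 × 823 mm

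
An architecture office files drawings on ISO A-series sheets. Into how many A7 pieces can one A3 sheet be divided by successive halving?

16

A3 = 297 × 420 mm; A7 = 74 × 105 mm.
Each halving step doubles the count; 4 steps from A3 to A7.
2^4 = 16.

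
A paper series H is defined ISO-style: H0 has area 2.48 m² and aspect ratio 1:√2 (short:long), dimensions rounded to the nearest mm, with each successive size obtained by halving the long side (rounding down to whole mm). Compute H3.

Let H0's short side be w mm. w · w√2 = 2.48 m² = 2,480,000 mm², so w ≈ 1324.2 mm and w√2 ≈ 1872.8 mm → H0 = 1324 × 1873 mm.
H1: ⌊1873/2⌋ × 1324 = 936 × 1324 mm
H2: ⌊1324/2⌋ × 936 = 662 × 936 mm
H3: ⌊936/2⌋ × 662 = 468 × 662 mm

468 × 662 mm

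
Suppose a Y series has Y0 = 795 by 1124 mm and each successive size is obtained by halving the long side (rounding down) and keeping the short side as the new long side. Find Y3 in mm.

281 × 397 mm

Y1: ⌊1124/2⌋ × 795 = 562 × 795 mm
Y2: ⌊795/2⌋ × 562 = 397 × 562 mm
Y3: ⌊562/2⌋ × 397 = 281 × 397 mm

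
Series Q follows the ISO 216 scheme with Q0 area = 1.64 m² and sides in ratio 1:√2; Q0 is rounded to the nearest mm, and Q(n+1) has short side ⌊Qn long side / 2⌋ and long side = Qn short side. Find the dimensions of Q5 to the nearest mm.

190 × 269 mm

Let Q0's short side be w mm. w · w√2 = 1.64 m² = 1,640,000 mm², so w ≈ 1076.9 mm and w√2 ≈ 1522.9 mm → Q0 = 1077 × 1523 mm.
Q1: ⌊1523/2⌋ × 1077 = 761 × 1077 mm
Q2: ⌊1077/2⌋ × 761 = 538 × 761 mm
Q3: ⌊761/2⌋ × 538 = 380 × 538 mm
Q4: ⌊538/2⌋ × 380 = 269 × 380 mm
Q5: ⌊380/2⌋ × 269 = 190 × 269 mm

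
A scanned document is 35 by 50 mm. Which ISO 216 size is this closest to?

Aspect ratio 50/35 ≈ 1.429 — close to the ISO √2 ≈ 1.414.
In the A-series (A0 area = 1 m²): A9 = 37 × 52 mm.
Off by 4 mm total — nearest standard size.

A9 (37 × 52 mm)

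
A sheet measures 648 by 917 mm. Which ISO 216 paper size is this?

Aspect ratio 917/648 ≈ 1.415 — close to the ISO √2 ≈ 1.414.
In the C-series (envelope sizes, between A and B): C1 = 648 × 917 mm.

C1 (648 × 917 mm)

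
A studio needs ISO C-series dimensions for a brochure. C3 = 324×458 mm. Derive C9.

40 × 57 mm

C4: ⌊458/2⌋ × 324 = 229 × 324 mm
C5: ⌊324/2⌋ × 229 = 162 × 229 mm
C6: ⌊229/2⌋ × 162 = 114 × 162 mm
C7: ⌊162/2⌋ × 114 = 81 × 114 mm
C8: ⌊114/2⌋ × 81 = 57 × 81 mm
C9: ⌊81/2⌋ × 57 = 40 × 57 mm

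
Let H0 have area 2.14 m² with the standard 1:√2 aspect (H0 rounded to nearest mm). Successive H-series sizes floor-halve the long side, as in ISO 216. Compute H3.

435 × 615 mm

Let H0's short side be w mm. w · w√2 = 2.14 m² = 2,140,000 mm², so w ≈ 1230.1 mm and w√2 ≈ 1739.7 mm → H0 = 1230 × 1740 mm.
H1: ⌊1740/2⌋ × 1230 = 870 × 1230 mm
H2: ⌊1230/2⌋ × 870 = 615 × 870 mm
H3: ⌊870/2⌋ × 615 = 435 × 615 mm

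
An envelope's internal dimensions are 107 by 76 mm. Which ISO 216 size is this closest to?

A7 (74 × 105 mm)

Aspect ratio 107/76 ≈ 1.408 — close to the ISO √2 ≈ 1.414.
In the A-series (A0 area = 1 m²): A7 = 74 × 105 mm.
Off by 4 mm total — nearest standard size.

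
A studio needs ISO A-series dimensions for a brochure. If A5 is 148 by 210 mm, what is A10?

26 × 37 mm

A6: ⌊210/2⌋ × 148 = 105 × 148 mm
A7: ⌊148/2⌋ × 105 = 74 × 105 mm
A8: ⌊105/2⌋ × 74 = 52 × 74 mm
A9: ⌊74/2⌋ × 52 = 37 × 52 mm
A10: ⌊52/2⌋ × 37 = 26 × 37 mm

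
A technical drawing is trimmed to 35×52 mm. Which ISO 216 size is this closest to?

A9 (37 × 52 mm)

Aspect ratio 52/35 ≈ 1.486 (ISO target is √2 ≈ 1.414).
In the A-series (A0 area = 1 m²): A9 = 37 × 52 mm.
Off by 2 mm total — nearest standard size.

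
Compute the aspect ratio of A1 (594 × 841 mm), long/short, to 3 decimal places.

841 / 594 = 1.416
ISO 216 targets √2 ≈ 1.414; the +0.002 deviation is from mm rounding.

1.416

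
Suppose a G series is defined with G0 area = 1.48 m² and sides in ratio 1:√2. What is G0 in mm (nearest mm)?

1023 × 1447 mm

Let the short side be w mm. Then w · w√2 = 1.48 m² = 1,480,000 mm².
w² = 1,480,000/√2, so w ≈ 1023.0 mm; long side = w√2 ≈ 1446.7 mm.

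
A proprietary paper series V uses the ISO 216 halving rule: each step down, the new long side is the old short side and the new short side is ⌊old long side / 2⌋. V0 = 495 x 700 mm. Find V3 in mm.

175 × 247 mm

V1: ⌊700/2⌋ × 495 = 350 × 495 mm
V2: ⌊495/2⌋ × 350 = 247 × 350 mm
V3: ⌊350/2⌋ × 247 = 175 × 247 mm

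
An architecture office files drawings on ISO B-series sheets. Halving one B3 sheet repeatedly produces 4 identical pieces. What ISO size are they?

B5

4 = 2^2, so 2 halving steps.
B3 → B4 → … → B5 after 2 steps.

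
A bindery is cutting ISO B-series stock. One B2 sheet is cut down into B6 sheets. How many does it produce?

16

B2 = 500 × 707 mm; B6 = 125 × 176 mm.
Each halving step doubles the count; 4 steps from B2 to B6.
2^4 = 16.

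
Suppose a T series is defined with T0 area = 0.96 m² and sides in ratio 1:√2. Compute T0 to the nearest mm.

824 × 1165 mm

Let the short side be w mm. Then w · w√2 = 0.96 m² = 960,000 mm².
w² = 960,000/√2, so w ≈ 823.9 mm; long side = w√2 ≈ 1165.2 mm.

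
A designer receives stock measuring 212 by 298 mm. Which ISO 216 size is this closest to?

A4 (210 × 297 mm)

Aspect ratio 298/212 ≈ 1.406 — close to the ISO √2 ≈ 1.414.
In the A-series (A0 area = 1 m²): A4 = 210 × 297 mm.
Off by 3 mm total — nearest standard size.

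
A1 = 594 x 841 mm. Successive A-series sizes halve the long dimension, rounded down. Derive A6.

105 × 148 mm

A2: ⌊841/2⌋ × 594 = 420 × 594 mm
A3: ⌊594/2⌋ × 420 = 297 × 420 mm
A4: ⌊420/2⌋ × 297 = 210 × 297 mm
A5: ⌊297/2⌋ × 210 = 148 × 210 mm
A6: ⌊210/2⌋ × 148 = 105 × 148 mm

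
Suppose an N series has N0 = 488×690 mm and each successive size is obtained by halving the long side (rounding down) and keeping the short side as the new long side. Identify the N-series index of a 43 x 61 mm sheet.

N0: 488 × 690 mm
N1: 345 × 488 mm
N2: 244 × 345 mm
N3: 172 × 244 mm
N4: 122 × 172 mm
N5: 86 × 122 mm
N6: 61 × 86 mm
N7: 43 × 61 mm
N8: 30 × 43 mm
→ matches N7.

N7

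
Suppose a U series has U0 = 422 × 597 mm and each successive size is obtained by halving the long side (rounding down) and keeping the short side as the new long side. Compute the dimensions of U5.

U1: ⌊597/2⌋ × 422 = 298 × 422 mm
U2: ⌊422/2⌋ × 298 = 211 × 298 mm
U3: ⌊298/2⌋ × 211 = 149 × 211 mm
U4: ⌊211/2⌋ × 149 = 105 × 149 mm
U5: ⌊149/2⌋ × 105 = 74 × 105 mm

74 × 105 mm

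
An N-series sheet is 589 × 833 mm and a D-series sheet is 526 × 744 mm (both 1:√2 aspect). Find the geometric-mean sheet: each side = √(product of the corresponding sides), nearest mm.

Short side: √(589 · 526) = √309814 ≈ 556.6 → 557 mm
Long side: √(833 · 744) = √619752 ≈ 787.2 → 787 mm

557 × 787 mm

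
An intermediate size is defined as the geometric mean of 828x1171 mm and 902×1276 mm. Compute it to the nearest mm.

Short side: √(828 · 902) = √746856 ≈ 864.2 → 864 mm
Long side: √(1171 · 1276) = √1494196 ≈ 1222.4 → 1222 mm

864 × 1222 mm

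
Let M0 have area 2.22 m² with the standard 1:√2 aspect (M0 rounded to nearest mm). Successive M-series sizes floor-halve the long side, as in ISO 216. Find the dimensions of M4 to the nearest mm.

Let M0's short side be w mm. w · w√2 = 2.22 m² = 2,220,000 mm², so w ≈ 1252.9 mm and w√2 ≈ 1771.9 mm → M0 = 1253 × 1772 mm.
M1: ⌊1772/2⌋ × 1253 = 886 × 1253 mm
M2: ⌊1253/2⌋ × 886 = 626 × 886 mm
M3: ⌊886/2⌋ × 626 = 443 × 626 mm
M4: ⌊626/2⌋ × 443 = 313 × 443 mm

313 × 443 mm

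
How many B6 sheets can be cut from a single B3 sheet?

8

Each ISO step halves the sheet: 1 × B3 → 2 × B4 → 4 × B5 → 8 × B6
From B3 to B6 is 3 halving steps: 2^3 = 8.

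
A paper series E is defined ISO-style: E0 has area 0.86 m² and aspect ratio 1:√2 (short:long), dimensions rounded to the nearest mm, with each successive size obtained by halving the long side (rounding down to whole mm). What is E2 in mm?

Let E0's short side be w mm. w · w√2 = 0.86 m² = 860,000 mm², so w ≈ 779.8 mm and w√2 ≈ 1102.8 mm → E0 = 780 × 1103 mm.
E1: ⌊1103/2⌋ × 780 = 551 × 780 mm
E2: ⌊780/2⌋ × 551 = 390 × 551 mm

390 × 551 mm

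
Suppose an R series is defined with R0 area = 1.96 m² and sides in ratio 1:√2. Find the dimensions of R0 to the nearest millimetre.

1177 × 1665 mm

Let the short side be w mm. Then w · w√2 = 1.96 m² = 1,960,000 mm².
w² = 1,960,000/√2, so w ≈ 1177.3 mm; long side = w√2 ≈ 1664.9 mm.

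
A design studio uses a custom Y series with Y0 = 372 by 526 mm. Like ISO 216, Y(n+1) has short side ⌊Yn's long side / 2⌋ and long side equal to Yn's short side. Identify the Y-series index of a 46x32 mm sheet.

Y7

Y0: 372 × 526 mm
Y1: 263 × 372 mm
Y2: 186 × 263 mm
Y3: 131 × 186 mm
Y4: 93 × 131 mm
Y5: 65 × 93 mm
Y6: 46 × 65 mm
Y7: 32 × 46 mm
Y8: 23 × 32 mm
→ matches Y7.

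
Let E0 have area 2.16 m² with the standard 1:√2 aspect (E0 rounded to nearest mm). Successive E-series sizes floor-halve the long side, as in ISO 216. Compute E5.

218 × 309 mm

Let E0's short side be w mm. w · w√2 = 2.16 m² = 2,160,000 mm², so w ≈ 1235.9 mm and w√2 ≈ 1747.8 mm → E0 = 1236 × 1748 mm.
E1: ⌊1748/2⌋ × 1236 = 874 × 1236 mm
E2: ⌊1236/2⌋ × 874 = 618 × 874 mm
E3: ⌊874/2⌋ × 618 = 437 × 618 mm
E4: ⌊618/2⌋ × 437 = 309 × 437 mm
E5: ⌊437/2⌋ × 309 = 218 × 309 mm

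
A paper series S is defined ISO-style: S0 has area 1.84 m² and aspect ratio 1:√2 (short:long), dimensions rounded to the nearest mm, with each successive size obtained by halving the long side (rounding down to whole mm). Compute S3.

403 × 570 mm

Let S0's short side be w mm. w · w√2 = 1.84 m² = 1,840,000 mm², so w ≈ 1140.6 mm and w√2 ≈ 1613.1 mm → S0 = 1141 × 1613 mm.
S1: ⌊1613/2⌋ × 1141 = 806 × 1141 mm
S2: ⌊1141/2⌋ × 806 = 570 × 806 mm
S3: ⌊806/2⌋ × 570 = 403 × 570 mm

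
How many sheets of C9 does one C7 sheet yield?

4

Each ISO step halves the sheet: 1 × C7 → 2 × C8 → 4 × C9
From C7 to C9 is 2 halving steps: 2^2 = 4.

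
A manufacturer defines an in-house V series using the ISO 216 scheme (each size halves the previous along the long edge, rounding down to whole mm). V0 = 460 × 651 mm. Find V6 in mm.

V1: ⌊651/2⌋ × 460 = 325 × 460 mm
V2: ⌊460/2⌋ × 325 = 230 × 325 mm
V3: ⌊325/2⌋ × 230 = 162 × 230 mm
V4: ⌊230/2⌋ × 162 = 115 × 162 mm
V5: ⌊162/2⌋ × 115 = 81 × 115 mm
V6: ⌊115/2⌋ × 81 = 57 × 81 mm

57 × 81 mm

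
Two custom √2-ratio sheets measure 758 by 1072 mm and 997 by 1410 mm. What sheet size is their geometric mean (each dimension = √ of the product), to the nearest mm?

Short side: √(758 · 997) = √755726 ≈ 869.3 → 869 mm
Long side: √(1072 · 1410) = √1511520 ≈ 1229.4 → 1229 mm

869 × 1229 mm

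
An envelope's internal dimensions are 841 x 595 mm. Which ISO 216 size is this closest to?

Aspect ratio 841/595 ≈ 1.413 — close to the ISO √2 ≈ 1.414.
In the A-series (A0 area = 1 m²): A1 = 594 × 841 mm.
Off by 1 mm total — nearest standard size.

A1 (594 × 841 mm)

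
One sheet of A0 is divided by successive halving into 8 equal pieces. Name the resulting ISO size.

A3

8 = 2^3, so 3 halving steps.
A0 → A1 → … → A3 after 3 steps.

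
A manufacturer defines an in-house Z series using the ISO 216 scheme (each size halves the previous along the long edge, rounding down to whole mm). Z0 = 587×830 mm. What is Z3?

207 × 293 mm

Z1: ⌊830/2⌋ × 587 = 415 × 587 mm
Z2: ⌊587/2⌋ × 415 = 293 × 415 mm
Z3: ⌊415/2⌋ × 293 = 207 × 293 mm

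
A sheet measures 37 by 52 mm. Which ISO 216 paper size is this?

A9 (37 × 52 mm)

Aspect ratio 52/37 ≈ 1.405 — close to the ISO √2 ≈ 1.414.
In the A-series (A0 area = 1 m²): A9 = 37 × 52 mm.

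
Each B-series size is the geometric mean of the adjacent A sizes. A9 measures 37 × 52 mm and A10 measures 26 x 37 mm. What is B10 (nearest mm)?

Short side: √(37 · 26) = √962 ≈ 31.0 → 31 mm
Long side: √(52 · 37) = √1924 ≈ 43.9 → 44 mm

31 × 44 mm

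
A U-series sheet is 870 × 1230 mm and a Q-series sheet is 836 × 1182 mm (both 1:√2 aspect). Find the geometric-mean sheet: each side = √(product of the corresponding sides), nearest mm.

Short side: √(870 · 836) = √727320 ≈ 852.8 → 853 mm
Long side: √(1230 · 1182) = √1453860 ≈ 1205.8 → 1206 mm

853 × 1206 mm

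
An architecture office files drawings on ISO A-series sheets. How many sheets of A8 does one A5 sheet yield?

A5 = 148 × 210 mm; A8 = 52 × 74 mm.
Each halving step doubles the count; 3 steps from A5 to A8.
2^3 = 8.

8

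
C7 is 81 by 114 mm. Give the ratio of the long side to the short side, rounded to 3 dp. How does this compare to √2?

1.407

114 / 81 = 1.407
ISO 216 targets √2 ≈ 1.414; the -0.007 deviation is from mm rounding.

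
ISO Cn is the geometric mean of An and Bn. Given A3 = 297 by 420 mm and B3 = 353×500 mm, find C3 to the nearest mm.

Short side: √(297 · 353) = √104841 ≈ 323.8 → 324 mm
Long side: √(420 · 500) = √210000 ≈ 458.3 → 458 mm

324 × 458 mm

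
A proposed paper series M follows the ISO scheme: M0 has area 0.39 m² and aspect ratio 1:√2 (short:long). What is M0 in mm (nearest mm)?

525 × 743 mm

Let the short side be w mm. Then w · w√2 = 0.39 m² = 390,000 mm².
w² = 390,000/√2, so w ≈ 525.1 mm; long side = w√2 ≈ 742.7 mm.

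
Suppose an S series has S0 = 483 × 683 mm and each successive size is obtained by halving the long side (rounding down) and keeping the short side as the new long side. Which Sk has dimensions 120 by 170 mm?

S0: 483 × 683 mm
S1: 341 × 483 mm
S2: 241 × 341 mm
S3: 170 × 241 mm
S4: 120 × 170 mm
S5: 85 × 120 mm
→ matches S4.

S4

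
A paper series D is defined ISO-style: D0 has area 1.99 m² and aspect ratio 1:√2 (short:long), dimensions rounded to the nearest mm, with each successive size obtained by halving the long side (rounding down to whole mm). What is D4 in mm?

Let D0's short side be w mm. w · w√2 = 1.99 m² = 1,990,000 mm², so w ≈ 1186.2 mm and w√2 ≈ 1677.6 mm → D0 = 1186 × 1678 mm.
D1: ⌊1678/2⌋ × 1186 = 839 × 1186 mm
D2: ⌊1186/2⌋ × 839 = 593 × 839 mm
D3: ⌊839/2⌋ × 593 = 419 × 593 mm
D4: ⌊593/2⌋ × 419 = 296 × 419 mm

296 × 419 mm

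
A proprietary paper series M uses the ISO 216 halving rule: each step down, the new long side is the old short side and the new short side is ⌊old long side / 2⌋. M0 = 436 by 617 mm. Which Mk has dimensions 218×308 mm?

M2

M0: 436 × 617 mm
M1: 308 × 436 mm
M2: 218 × 308 mm
M3: 154 × 218 mm
→ matches M2.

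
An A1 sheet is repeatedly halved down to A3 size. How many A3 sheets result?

Each ISO step halves the sheet: 1 × A1 → 2 × A2 → 4 × A3
From A1 to A3 is 2 halving steps: 2^2 = 4.

4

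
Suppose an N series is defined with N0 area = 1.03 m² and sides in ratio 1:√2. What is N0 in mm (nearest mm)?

853 × 1207 mm

Let the short side be w mm. Then w · w√2 = 1.03 m² = 1,030,000 mm².
w² = 1,030,000/√2, so w ≈ 853.4 mm; long side = w√2 ≈ 1206.9 mm.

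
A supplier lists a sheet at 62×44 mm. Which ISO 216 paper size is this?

Aspect ratio 62/44 ≈ 1.409 — close to the ISO √2 ≈ 1.414.
In the B-series (B0 = 1000 × 1414 mm): B9 = 44 × 62 mm.

B9 (44 × 62 mm)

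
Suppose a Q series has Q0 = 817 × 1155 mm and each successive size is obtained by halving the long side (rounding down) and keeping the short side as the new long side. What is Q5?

144 × 204 mm

Q1: ⌊1155/2⌋ × 817 = 577 × 817 mm
Q2: ⌊817/2⌋ × 577 = 408 × 577 mm
Q3: ⌊577/2⌋ × 408 = 288 × 408 mm
Q4: ⌊408/2⌋ × 288 = 204 × 288 mm
Q5: ⌊288/2⌋ × 204 = 144 × 204 mm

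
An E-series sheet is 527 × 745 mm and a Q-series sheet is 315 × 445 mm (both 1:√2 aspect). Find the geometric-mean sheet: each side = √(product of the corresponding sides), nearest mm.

407 × 576 mm

Short side: √(527 · 315) = √166005 ≈ 407.4 → 407 mm
Long side: √(745 · 445) = √331525 ≈ 575.8 → 576 mm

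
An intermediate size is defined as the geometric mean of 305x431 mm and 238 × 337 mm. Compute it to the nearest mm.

Short side: √(305 · 238) = √72590 ≈ 269.4 → 269 mm
Long side: √(431 · 337) = √145247 ≈ 381.1 → 381 mm

269 × 381 mm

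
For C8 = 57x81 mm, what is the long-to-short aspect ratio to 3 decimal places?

1.421

81 / 57 = 1.421
ISO 216 targets √2 ≈ 1.414; the +0.007 deviation is from mm rounding.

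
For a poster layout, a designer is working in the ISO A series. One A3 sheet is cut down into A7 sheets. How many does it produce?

A3 = 297 × 420 mm; A7 = 74 × 105 mm.
Each halving step doubles the count; 4 steps from A3 to A7.
2^4 = 16.

16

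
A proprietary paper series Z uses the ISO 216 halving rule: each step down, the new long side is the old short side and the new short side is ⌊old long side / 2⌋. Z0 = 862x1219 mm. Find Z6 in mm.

Z1 = 609 × 862 mm (from Z0 by 1 halving).
Z2: ⌊862/2⌋ × 609 = 431 × 609 mm
Z3: ⌊609/2⌋ × 431 = 304 × 431 mm
Z4: ⌊431/2⌋ × 304 = 215 × 304 mm
Z5: ⌊304/2⌋ × 215 = 152 × 215 mm
Z6: ⌊215/2⌋ × 152 = 107 × 152 mm

107 × 152 mm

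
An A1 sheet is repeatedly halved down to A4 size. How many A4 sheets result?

A1 = 594 × 841 mm; A4 = 210 × 297 mm.
Each halving step doubles the count; 3 steps from A1 to A4.
2^3 = 8.

8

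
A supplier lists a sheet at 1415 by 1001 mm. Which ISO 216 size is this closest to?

Aspect ratio 1415/1001 ≈ 1.414 — close to the ISO √2 ≈ 1.414.
In the B-series (B0 = 1000 × 1414 mm): B0 = 1000 × 1414 mm.
Off by 2 mm total — nearest standard size.

B0 (1000 × 1414 mm)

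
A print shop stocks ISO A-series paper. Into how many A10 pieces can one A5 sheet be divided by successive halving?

32

Each ISO step halves the sheet: 1 × A5 → 2 × A6 → 4 × A7 → 8 × A8 → …
From A5 to A10 is 5 halving steps: 2^5 = 32.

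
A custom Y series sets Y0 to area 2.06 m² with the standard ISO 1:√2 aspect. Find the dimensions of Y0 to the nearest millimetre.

Let the short side be w mm. Then w · w√2 = 2.06 m² = 2,060,000 mm².
w² = 2,060,000/√2, so w ≈ 1206.9 mm; long side = w√2 ≈ 1706.8 mm.

1207 × 1707 mm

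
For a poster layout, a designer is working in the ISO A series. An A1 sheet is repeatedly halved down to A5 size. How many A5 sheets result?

Each ISO step halves the sheet: 1 × A1 → 2 × A2 → 4 × A3 → 8 × A4 → …
From A1 to A5 is 4 halving steps: 2^4 = 16.

16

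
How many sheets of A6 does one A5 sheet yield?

A5 = 148 × 210 mm; A6 = 105 × 148 mm.
Each halving step doubles the count; 1 step from A5 to A6.
2^1 = 2.

2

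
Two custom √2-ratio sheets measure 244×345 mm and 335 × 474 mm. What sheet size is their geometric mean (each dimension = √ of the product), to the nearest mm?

Short side: √(244 · 335) = √81740 ≈ 285.9 → 286 mm
Long side: √(345 · 474) = √163530 ≈ 404.4 → 404 mm

286 × 404 mm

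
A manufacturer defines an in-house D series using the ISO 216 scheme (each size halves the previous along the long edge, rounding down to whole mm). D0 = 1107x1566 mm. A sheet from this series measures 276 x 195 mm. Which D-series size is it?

D0: 1107 × 1566 mm
D1: 783 × 1107 mm
D2: 553 × 783 mm
D3: 391 × 553 mm
D4: 276 × 391 mm
D5: 195 × 276 mm
D6: 138 × 195 mm
→ matches D5.

D5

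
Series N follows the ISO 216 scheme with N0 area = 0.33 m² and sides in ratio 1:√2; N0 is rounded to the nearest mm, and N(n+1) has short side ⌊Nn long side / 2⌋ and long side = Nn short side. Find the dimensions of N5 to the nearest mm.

Let N0's short side be w mm. w · w√2 = 0.33 m² = 330,000 mm², so w ≈ 483.1 mm and w√2 ≈ 683.1 mm → N0 = 483 × 683 mm.
N1: ⌊683/2⌋ × 483 = 341 × 483 mm
N2: ⌊483/2⌋ × 341 = 241 × 341 mm
N3: ⌊341/2⌋ × 241 = 170 × 241 mm
N4: ⌊241/2⌋ × 170 = 120 × 170 mm
N5: ⌊170/2⌋ × 120 = 85 × 120 mm

85 × 120 mm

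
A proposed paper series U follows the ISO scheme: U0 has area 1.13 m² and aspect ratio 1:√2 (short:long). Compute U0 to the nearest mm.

Let the short side be w mm. Then w · w√2 = 1.13 m² = 1,130,000 mm².
w² = 1,130,000/√2, so w ≈ 893.9 mm; long side = w√2 ≈ 1264.1 mm.

894 × 1264 mm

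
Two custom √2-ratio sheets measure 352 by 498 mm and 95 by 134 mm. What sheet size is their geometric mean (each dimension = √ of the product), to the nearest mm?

183 × 258 mm

Short side: √(352 · 95) = √33440 ≈ 182.9 → 183 mm
Long side: √(498 · 134) = √66732 ≈ 258.3 → 258 mm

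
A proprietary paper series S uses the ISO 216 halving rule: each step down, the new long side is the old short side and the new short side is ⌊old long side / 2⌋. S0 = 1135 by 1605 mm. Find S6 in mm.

141 × 200 mm

S1: ⌊1605/2⌋ × 1135 = 802 × 1135 mm
S2: ⌊1135/2⌋ × 802 = 567 × 802 mm
S3: ⌊802/2⌋ × 567 = 401 × 567 mm
S4: ⌊567/2⌋ × 401 = 283 × 401 mm
S5: ⌊401/2⌋ × 283 = 200 × 283 mm
S6: ⌊283/2⌋ × 200 = 141 × 200 mm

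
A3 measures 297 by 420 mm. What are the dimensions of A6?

105 × 148 mm

A4: ⌊420/2⌋ × 297 = 210 × 297 mm
A5: ⌊297/2⌋ × 210 = 148 × 210 mm
A6: ⌊210/2⌋ × 148 = 105 × 148 mm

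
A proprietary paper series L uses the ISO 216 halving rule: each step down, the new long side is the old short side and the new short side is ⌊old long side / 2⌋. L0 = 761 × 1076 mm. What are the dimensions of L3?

269 × 380 mm

L1 = 538 × 761 mm (from L0 by 1 halving).
L2: ⌊761/2⌋ × 538 = 380 × 538 mm
L3: ⌊538/2⌋ × 380 = 269 × 380 mm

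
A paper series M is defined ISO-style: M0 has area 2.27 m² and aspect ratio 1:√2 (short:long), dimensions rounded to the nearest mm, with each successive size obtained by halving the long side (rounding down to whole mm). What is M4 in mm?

316 × 448 mm

Let M0's short side be w mm. w · w√2 = 2.27 m² = 2,270,000 mm², so w ≈ 1266.9 mm and w√2 ≈ 1791.7 mm → M0 = 1267 × 1792 mm.
M1: ⌊1792/2⌋ × 1267 = 896 × 1267 mm
M2: ⌊1267/2⌋ × 896 = 633 × 896 mm
M3: ⌊896/2⌋ × 633 = 448 × 633 mm
M4: ⌊633/2⌋ × 448 = 316 × 448 mm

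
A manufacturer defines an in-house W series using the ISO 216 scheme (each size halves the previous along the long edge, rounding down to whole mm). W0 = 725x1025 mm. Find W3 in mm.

W1: ⌊1025/2⌋ × 725 = 512 × 725 mm
W2: ⌊725/2⌋ × 512 = 362 × 512 mm
W3: ⌊512/2⌋ × 362 = 256 × 362 mm

256 × 362 mm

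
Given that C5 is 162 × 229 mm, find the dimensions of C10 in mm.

28 × 40 mm

C6: ⌊229/2⌋ × 162 = 114 × 162 mm
C7: ⌊162/2⌋ × 114 = 81 × 114 mm
C8: ⌊114/2⌋ × 81 = 57 × 81 mm
C9: ⌊81/2⌋ × 57 = 40 × 57 mm
C10: ⌊57/2⌋ × 40 = 28 × 40 mm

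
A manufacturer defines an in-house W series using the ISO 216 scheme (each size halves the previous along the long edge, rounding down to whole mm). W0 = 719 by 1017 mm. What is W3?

W1: ⌊1017/2⌋ × 719 = 508 × 719 mm
W2: ⌊719/2⌋ × 508 = 359 × 508 mm
W3: ⌊508/2⌋ × 359 = 254 × 359 mm

254 × 359 mm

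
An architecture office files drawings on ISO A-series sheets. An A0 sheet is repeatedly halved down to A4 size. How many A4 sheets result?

16

A0 = 841 × 1189 mm; A4 = 210 × 297 mm.
Each halving step doubles the count; 4 steps from A0 to A4.
2^4 = 16.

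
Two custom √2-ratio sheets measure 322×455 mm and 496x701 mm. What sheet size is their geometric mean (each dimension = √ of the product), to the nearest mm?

Short side: √(322 · 496) = √159712 ≈ 399.6 → 400 mm
Long side: √(455 · 701) = √318955 ≈ 564.8 → 565 mm

400 × 565 mm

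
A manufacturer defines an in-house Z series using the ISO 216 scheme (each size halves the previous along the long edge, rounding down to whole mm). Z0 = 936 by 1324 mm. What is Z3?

331 × 468 mm

Z1: ⌊1324/2⌋ × 936 = 662 × 936 mm
Z2: ⌊936/2⌋ × 662 = 468 × 662 mm
Z3: ⌊662/2⌋ × 468 = 331 × 468 mm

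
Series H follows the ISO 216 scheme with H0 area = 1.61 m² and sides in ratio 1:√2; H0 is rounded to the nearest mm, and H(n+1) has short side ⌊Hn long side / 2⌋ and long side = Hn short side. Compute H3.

Let H0's short side be w mm. w · w√2 = 1.61 m² = 1,610,000 mm², so w ≈ 1067.0 mm and w√2 ≈ 1508.9 mm → H0 = 1067 × 1509 mm.
H1: ⌊1509/2⌋ × 1067 = 754 × 1067 mm
H2: ⌊1067/2⌋ × 754 = 533 × 754 mm
H3: ⌊754/2⌋ × 533 = 377 × 533 mm

377 × 533 mm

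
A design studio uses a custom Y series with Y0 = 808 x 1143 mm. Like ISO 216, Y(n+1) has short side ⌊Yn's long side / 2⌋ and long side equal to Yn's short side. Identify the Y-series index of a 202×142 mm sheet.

Y5

Y0: 808 × 1143 mm
Y1: 571 × 808 mm
Y2: 404 × 571 mm
Y3: 285 × 404 mm
Y4: 202 × 285 mm
Y5: 142 × 202 mm
Y6: 101 × 142 mm
→ matches Y5.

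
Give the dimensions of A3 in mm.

A0 = 841 × 1189 mm (A0 has area 1 m², aspect 1:√2).
A1: ⌊1189/2⌋ × 841 = 594 × 841 mm
A2: ⌊841/2⌋ × 594 = 420 × 594 mm
A3: ⌊594/2⌋ × 420 = 297 × 420 mm

297 × 420 mm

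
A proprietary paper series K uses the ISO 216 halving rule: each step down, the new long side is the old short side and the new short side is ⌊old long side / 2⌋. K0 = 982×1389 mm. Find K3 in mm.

K1: ⌊1389/2⌋ × 982 = 694 × 982 mm
K2: ⌊982/2⌋ × 694 = 491 × 694 mm
K3: ⌊694/2⌋ × 491 = 347 × 491 mm

347 × 491 mm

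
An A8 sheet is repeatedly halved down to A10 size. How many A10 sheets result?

Each ISO step halves the sheet: 1 × A8 → 2 × A9 → 4 × A10
From A8 to A10 is 2 halving steps: 2^2 = 4.

4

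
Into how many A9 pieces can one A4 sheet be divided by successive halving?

A4 = 210 × 297 mm; A9 = 37 × 52 mm.
Each halving step doubles the count; 5 steps from A4 to A9.
2^5 = 32.

32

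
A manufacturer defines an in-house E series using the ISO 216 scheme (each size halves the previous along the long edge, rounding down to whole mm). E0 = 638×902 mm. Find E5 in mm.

112 × 159 mm

E1: ⌊902/2⌋ × 638 = 451 × 638 mm
E2: ⌊638/2⌋ × 451 = 319 × 451 mm
E3: ⌊451/2⌋ × 319 = 225 × 319 mm
E4: ⌊319/2⌋ × 225 = 159 × 225 mm
E5: ⌊225/2⌋ × 159 = 112 × 159 mm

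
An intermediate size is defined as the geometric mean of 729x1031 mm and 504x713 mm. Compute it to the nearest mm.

Short side: √(729 · 504) = √367416 ≈ 606.1 → 606 mm
Long side: √(1031 · 713) = √735103 ≈ 857.4 → 857 mm

606 × 857 mm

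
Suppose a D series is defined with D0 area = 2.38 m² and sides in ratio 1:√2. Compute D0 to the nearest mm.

1297 × 1835 mm

Let the short side be w mm. Then w · w√2 = 2.38 m² = 2,380,000 mm².
w² = 2,380,000/√2, so w ≈ 1297.3 mm; long side = w√2 ≈ 1834.6 mm.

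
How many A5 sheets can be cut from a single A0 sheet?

32

A0 = 841 × 1189 mm; A5 = 148 × 210 mm.
Each halving step doubles the count; 5 steps from A0 to A5.
2^5 = 32.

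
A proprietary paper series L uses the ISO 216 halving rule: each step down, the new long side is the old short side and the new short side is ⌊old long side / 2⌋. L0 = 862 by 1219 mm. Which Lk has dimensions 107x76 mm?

L0: 862 × 1219 mm
L1: 609 × 862 mm
L2: 431 × 609 mm
L3: 304 × 431 mm
L4: 215 × 304 mm
L5: 152 × 215 mm
L6: 107 × 152 mm
L7: 76 × 107 mm
L8: 53 × 76 mm
→ matches L7.

L7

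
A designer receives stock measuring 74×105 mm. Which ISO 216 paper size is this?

A7 (74 × 105 mm)

Aspect ratio 105/74 ≈ 1.419 — close to the ISO √2 ≈ 1.414.
In the A-series (A0 area = 1 m²): A7 = 74 × 105 mm.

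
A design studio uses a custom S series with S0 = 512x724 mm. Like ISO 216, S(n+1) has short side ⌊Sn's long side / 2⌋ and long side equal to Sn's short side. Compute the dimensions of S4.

128 × 181 mm

S1: ⌊724/2⌋ × 512 = 362 × 512 mm
S2: ⌊512/2⌋ × 362 = 256 × 362 mm
S3: ⌊362/2⌋ × 256 = 181 × 256 mm
S4: ⌊256/2⌋ × 181 = 128 × 181 mm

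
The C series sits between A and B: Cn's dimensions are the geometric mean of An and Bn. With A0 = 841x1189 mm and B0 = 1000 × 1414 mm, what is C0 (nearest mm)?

917 × 1297 mm

Short side: √(841 · 1000) = √841000 ≈ 917.1 → 917 mm
Long side: √(1189 · 1414) = √1681246 ≈ 1296.6 → 1297 mm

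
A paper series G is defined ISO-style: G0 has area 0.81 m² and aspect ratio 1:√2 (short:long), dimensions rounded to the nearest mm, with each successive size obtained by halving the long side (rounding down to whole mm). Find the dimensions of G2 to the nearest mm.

Let G0's short side be w mm. w · w√2 = 0.81 m² = 810,000 mm², so w ≈ 756.8 mm and w√2 ≈ 1070.3 mm → G0 = 757 × 1070 mm.
G1: ⌊1070/2⌋ × 757 = 535 × 757 mm
G2: ⌊757/2⌋ × 535 = 378 × 535 mm

378 × 535 mm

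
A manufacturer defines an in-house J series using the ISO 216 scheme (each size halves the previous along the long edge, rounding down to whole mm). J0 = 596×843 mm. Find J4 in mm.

149 × 210 mm

J1: ⌊843/2⌋ × 596 = 421 × 596 mm
J2: ⌊596/2⌋ × 421 = 298 × 421 mm
J3: ⌊421/2⌋ × 298 = 210 × 298 mm
J4: ⌊298/2⌋ × 210 = 149 × 210 mm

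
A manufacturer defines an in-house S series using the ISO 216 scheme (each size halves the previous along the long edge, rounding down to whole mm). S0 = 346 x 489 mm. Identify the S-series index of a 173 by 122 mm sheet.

S0: 346 × 489 mm
S1: 244 × 346 mm
S2: 173 × 244 mm
S3: 122 × 173 mm
S4: 86 × 122 mm
→ matches S3.

S3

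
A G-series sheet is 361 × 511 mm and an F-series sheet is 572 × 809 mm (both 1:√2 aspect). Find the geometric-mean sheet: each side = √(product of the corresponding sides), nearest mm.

454 × 643 mm

Short side: √(361 · 572) = √206492 ≈ 454.4 → 454 mm
Long side: √(511 · 809) = √413399 ≈ 643.0 → 643 mm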